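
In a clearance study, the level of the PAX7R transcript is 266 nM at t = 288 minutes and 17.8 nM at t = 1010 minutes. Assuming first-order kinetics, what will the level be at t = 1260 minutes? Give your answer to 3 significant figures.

Over Δt = 1010 − 288 = 722 minutes, the level fell by a factor of 266/17.8 ≈ 14.944.
n = log₂(14.944) ≈ 3.9015 half-lives, so t½ = 722/3.9015 ≈ 185.06 minutes.
From t = 1010 to t = 1260: 17.8 × (1/2)^((1260−1010)/185.06) ≈ 6.9783 nM.

6.98 nM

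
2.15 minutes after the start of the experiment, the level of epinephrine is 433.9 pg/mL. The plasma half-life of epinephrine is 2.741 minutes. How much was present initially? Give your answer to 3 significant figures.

Number of half-lives elapsed: n = 2.15/2.741 ≈ 0.78439.
A₀ = A × 2^n = 433.9 × 2^0.78439 = 433.9 × 1.7224 ≈ 747.33 pg/mL.

747 pg/mL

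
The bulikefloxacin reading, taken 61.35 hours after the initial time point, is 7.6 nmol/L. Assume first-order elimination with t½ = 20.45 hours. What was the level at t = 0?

Number of half-lives elapsed: n = 61.35/20.45 ≈ 3.
A₀ = A × 2^n = 7.6 × 2^3 = 7.6 × 8 ≈ 60.8 nmol/L.

60.8 nmol/L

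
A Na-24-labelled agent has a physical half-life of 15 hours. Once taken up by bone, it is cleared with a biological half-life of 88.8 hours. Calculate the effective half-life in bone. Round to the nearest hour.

13 hours

1/t_eff = 1/t_phys + 1/t_biol = 1/15 + 1/88.8 = 0.077928 per hour.
t_eff = 15 × 88.8 / (15 + 88.8) ≈ 12.832 hours.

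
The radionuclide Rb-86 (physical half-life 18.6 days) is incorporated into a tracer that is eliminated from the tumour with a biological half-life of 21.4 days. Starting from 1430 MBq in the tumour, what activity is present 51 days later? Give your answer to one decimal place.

41.0 MBq

1/t_eff = 1/t_phys + 1/t_biol = 1/18.6 + 1/21.4 = 0.10049 per day.
t_eff = 18.6 × 21.4 / (18.6 + 21.4) ≈ 9.951 days.
Remaining = 1430 × (1/2)^(51/9.951) = 1430 × (1/2)^5.1251 ≈ 40.975 MBq.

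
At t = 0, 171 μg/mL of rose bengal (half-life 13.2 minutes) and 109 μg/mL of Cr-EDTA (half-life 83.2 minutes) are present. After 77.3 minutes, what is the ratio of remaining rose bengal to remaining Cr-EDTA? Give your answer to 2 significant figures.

rose bengal: 171 × (1/2)^(77.3/13.2) = 171 × (1/2)^5.8561 ≈ 2.9522 μg/mL.
Cr-EDTA: 109 × (1/2)^(77.3/83.2) = 109 × (1/2)^0.92909 ≈ 57.246 μg/mL.
Ratio ≈ 2.9522 / 57.246 ≈ 0.051571.

0.052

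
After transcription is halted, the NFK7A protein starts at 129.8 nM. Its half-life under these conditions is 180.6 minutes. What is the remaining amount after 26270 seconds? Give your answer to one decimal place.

Convert the elapsed time: 26270 seconds = 437.833 minutes.
Number of half-lives: n = 437.833/180.6 ≈ 2.4243.
Remaining = 129.8 × (1/2)^2.4243 = 129.8 × 0.1863 ≈ 24.181 nM.

24.2 nM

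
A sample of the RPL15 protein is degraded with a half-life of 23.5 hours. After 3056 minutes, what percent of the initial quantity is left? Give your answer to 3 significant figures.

3056 minutes = 50.9333 hours.
n = 50.9333/23.5 ≈ 2.1674 half-lives.
Fraction remaining = (1/2)^2.1674 ≈ 0.22262, i.e. 22.262%.

22.3%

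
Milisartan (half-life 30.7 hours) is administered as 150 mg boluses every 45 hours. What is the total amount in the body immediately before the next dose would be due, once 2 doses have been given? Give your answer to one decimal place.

74.0 mg

The 2 doses were given 90, 45 hours ago.
Total = 150·(1/2)^(90/30.7) + 150·(1/2)^(45/30.7)
      = 19.66 + 54.305 ≈ 73.966 mg.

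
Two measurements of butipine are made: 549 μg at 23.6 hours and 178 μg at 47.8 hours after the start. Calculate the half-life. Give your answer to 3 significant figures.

Over Δt = 47.8 − 23.6 = 24.2 hours, the level fell by a factor of 549/178 ≈ 3.0843.
n = log₂(3.0843) ≈ 1.6249 half-lives, so t½ = 24.2/1.6249 ≈ 14.893 hours.

14.9 hours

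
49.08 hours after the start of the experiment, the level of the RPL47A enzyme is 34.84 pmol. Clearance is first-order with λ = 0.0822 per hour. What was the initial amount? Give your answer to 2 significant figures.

2000 pmol

t½ = ln 2 / λ = 0.69315 / 0.0822 ≈ 8.4324 hours.
Number of half-lives elapsed: n = 49.08/8.4324 ≈ 5.8204.
A₀ = A × 2^n = 34.84 × 2^5.8204 = 34.84 × 56.508 ≈ 1968.7 pmol.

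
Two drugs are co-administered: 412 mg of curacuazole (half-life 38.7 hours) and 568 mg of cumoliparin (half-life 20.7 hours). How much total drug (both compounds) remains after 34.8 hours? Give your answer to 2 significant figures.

curacuazole: 412 × (1/2)^(34.8/38.7) = 412 × (1/2)^0.89922 ≈ 220.9 mg.
cumoliparin: 568 × (1/2)^(34.8/20.7) = 568 × (1/2)^1.6812 ≈ 177.12 mg.
Total = 220.9 + 177.12 ≈ 398.02 mg.

400 mg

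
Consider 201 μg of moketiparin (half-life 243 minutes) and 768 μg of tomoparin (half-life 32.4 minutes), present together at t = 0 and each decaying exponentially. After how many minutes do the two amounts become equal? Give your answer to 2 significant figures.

Set 201·(1/2)^(t/243) = 768·(1/2)^(t/32.4).
Taking log₂: log₂(201/768) = t·(1/243 − 1/32.4).
log₂(0.26172) = -1.9339; 1/243 − 1/32.4 = -0.026749.
t = -1.9339 / -0.026749 ≈ 72.299 minutes.

72 minutes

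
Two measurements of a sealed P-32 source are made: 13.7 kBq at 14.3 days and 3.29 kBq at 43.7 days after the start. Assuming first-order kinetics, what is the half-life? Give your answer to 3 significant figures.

14.3 days

Over Δt = 43.7 − 14.3 = 29.4 days, the level fell by a factor of 13.7/3.29 ≈ 4.1641.
n = log₂(4.1641) ≈ 2.058 half-lives, so t½ = 29.4/2.058 ≈ 14.286 days.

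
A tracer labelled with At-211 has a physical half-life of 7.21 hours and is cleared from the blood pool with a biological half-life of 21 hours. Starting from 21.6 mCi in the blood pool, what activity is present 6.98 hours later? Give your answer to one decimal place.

1/t_eff = 1/t_phys + 1/t_biol = 1/7.21 + 1/21 = 0.18632 per hour.
t_eff = 7.21 × 21 / (7.21 + 21) ≈ 5.3672 hours.
Remaining = 21.6 × (1/2)^(6.98/5.3672) = 21.6 × (1/2)^1.3005 ≈ 8.7694 mCi.

8.8 mCi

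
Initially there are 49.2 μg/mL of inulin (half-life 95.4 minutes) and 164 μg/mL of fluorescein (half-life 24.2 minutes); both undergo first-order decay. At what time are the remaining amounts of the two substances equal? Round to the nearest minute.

Set 49.2·(1/2)^(t/95.4) = 164·(1/2)^(t/24.2).
Taking log₂: log₂(49.2/164) = t·(1/95.4 − 1/24.2).
log₂(0.3) = -1.737; 1/95.4 − 1/24.2 = -0.03084.
t = -1.737 / -0.03084 ≈ 56.322 minutes.

56 minutes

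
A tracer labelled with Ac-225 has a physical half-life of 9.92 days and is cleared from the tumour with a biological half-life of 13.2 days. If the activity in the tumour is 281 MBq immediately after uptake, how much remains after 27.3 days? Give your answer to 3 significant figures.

9.95 MBq

1/t_eff = 1/t_phys + 1/t_biol = 1/9.92 + 1/13.2 = 0.17656 per day.
t_eff = 9.92 × 13.2 / (9.92 + 13.2) ≈ 5.6637 days.
Remaining = 281 × (1/2)^(27.3/5.6637) = 281 × (1/2)^4.8202 ≈ 9.9468 MBq.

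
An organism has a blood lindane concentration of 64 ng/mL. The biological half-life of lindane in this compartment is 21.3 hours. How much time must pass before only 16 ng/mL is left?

16/64 = 1/4, so 2 half-lives have elapsed.
t = 2 × 21.3 = 42.6 hours.

42.6 hours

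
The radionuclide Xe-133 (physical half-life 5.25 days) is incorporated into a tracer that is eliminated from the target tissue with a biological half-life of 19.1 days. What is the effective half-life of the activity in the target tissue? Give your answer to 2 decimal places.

1/t_eff = 1/t_phys + 1/t_biol = 1/5.25 + 1/19.1 = 0.24283 per day.
t_eff = 5.25 × 19.1 / (5.25 + 19.1) ≈ 4.1181 days.

4.12 days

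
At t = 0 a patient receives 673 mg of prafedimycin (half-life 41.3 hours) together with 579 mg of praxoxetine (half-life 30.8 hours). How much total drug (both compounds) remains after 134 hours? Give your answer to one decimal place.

99.4 mg

prafedimycin: 673 × (1/2)^(134/41.3) = 673 × (1/2)^3.2446 ≈ 71.008 mg.
praxoxetine: 579 × (1/2)^(134/30.8) = 579 × (1/2)^4.3506 ≈ 28.379 mg.
Total = 71.008 + 28.379 ≈ 99.387 mg.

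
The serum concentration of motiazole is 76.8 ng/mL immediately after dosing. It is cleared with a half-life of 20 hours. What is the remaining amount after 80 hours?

Elapsed time is 4 half-lives (80/20).
Each half-life halves the amount: 76.8 × (1/2)^4 = 76.8/16 = 4.8 ng/mL.

4.8 ng/mL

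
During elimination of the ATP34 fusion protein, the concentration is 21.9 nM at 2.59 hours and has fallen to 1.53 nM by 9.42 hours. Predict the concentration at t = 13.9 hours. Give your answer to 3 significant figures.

Over Δt = 9.42 − 2.59 = 6.83 hours, the level fell by a factor of 21.9/1.53 ≈ 14.314.
n = log₂(14.314) ≈ 3.8393 half-lives, so t½ = 6.83/3.8393 ≈ 1.779 hours.
From t = 9.42 to t = 13.9: 1.53 × (1/2)^((13.9−9.42)/1.779) ≈ 0.26705 nM.

0.267 nM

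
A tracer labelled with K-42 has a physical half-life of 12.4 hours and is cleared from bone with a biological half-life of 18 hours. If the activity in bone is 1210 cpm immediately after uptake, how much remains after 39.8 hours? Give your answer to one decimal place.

1/t_eff = 1/t_phys + 1/t_biol = 1/12.4 + 1/18 = 0.1362 per hour.
t_eff = 12.4 × 18 / (12.4 + 18) ≈ 7.3421 hours.
Remaining = 1210 × (1/2)^(39.8/7.3421) = 1210 × (1/2)^5.4208 ≈ 28.247 cpm.

28.2 cpm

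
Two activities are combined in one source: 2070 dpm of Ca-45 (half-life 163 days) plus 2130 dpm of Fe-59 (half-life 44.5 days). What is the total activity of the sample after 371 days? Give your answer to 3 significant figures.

Ca-45: 2070 × (1/2)^(371/163) = 2070 × (1/2)^2.2761 ≈ 427.37 dpm.
Fe-59: 2130 × (1/2)^(371/44.5) = 2130 × (1/2)^8.3371 ≈ 6.5867 dpm.
Total = 427.37 + 6.5867 ≈ 433.96 dpm.

434 dpm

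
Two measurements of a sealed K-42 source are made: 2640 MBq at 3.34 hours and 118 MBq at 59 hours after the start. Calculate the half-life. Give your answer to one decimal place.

12.4 hours

Over Δt = 59 − 3.34 = 55.66 hours, the level fell by a factor of 2640/118 ≈ 22.373.
n = log₂(22.373) ≈ 4.4837 half-lives, so t½ = 55.66/4.4837 ≈ 12.414 hours.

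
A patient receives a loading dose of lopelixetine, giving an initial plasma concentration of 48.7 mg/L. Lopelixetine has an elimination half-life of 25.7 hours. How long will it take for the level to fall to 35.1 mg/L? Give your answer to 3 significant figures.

12.1 hours

Fraction remaining = 35.1/48.7 ≈ 0.72074.
n = log₂(48.7/35.1) = ln(1.3875)/ln 2 ≈ 0.47245 half-lives.
t = n × t½ = 0.47245 × 25.7 ≈ 12.142 hours.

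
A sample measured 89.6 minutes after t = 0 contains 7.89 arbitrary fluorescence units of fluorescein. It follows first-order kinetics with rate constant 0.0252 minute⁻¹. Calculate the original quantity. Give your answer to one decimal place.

t½ = ln 2 / λ = 0.69315 / 0.0252 ≈ 27.506 minutes.
Number of half-lives elapsed: n = 89.6/27.506 ≈ 3.2575.
A₀ = A × 2^n = 7.89 × 2^3.2575 = 7.89 × 9.5632 ≈ 75.453 arbitrary fluorescence units.

75.5 arbitrary fluorescence units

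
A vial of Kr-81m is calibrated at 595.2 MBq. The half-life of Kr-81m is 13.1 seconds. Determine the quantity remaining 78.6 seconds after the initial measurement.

9.3 MBq

Elapsed time is 6 half-lives (78.6/13.1).
Each half-life halves the amount: 595.2 × (1/2)^6 = 595.2/64 = 9.3 MBq.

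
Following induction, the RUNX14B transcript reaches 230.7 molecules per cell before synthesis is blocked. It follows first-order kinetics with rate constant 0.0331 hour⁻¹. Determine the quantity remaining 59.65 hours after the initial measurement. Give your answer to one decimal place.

t½ = ln 2 / k = 0.69315 / 0.0331 ≈ 20.941 hours.
Number of half-lives: n = 59.65/20.941 ≈ 2.8485.
Remaining = 230.7 × (1/2)^2.8485 = 230.7 × 0.13884 ≈ 32.031 molecules per cell.

32.0 molecules per cell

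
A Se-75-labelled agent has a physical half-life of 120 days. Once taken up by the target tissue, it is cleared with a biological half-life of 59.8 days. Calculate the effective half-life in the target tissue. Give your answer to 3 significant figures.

1/t_eff = 1/t_phys + 1/t_biol = 1/120 + 1/59.8 = 0.025056 per day.
t_eff = 120 × 59.8 / (120 + 59.8) ≈ 39.911 days.

39.9 days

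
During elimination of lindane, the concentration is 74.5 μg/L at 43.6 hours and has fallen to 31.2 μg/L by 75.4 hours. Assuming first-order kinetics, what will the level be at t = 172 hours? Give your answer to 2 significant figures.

2.2 μg/L

Over Δt = 75.4 − 43.6 = 31.8 hours, the level fell by a factor of 74.5/31.2 ≈ 2.3878.
n = log₂(2.3878) ≈ 1.2557 half-lives, so t½ = 31.8/1.2557 ≈ 25.325 hours.
From t = 75.4 to t = 172: 31.2 × (1/2)^((172−75.4)/25.325) ≈ 2.2176 μg/L.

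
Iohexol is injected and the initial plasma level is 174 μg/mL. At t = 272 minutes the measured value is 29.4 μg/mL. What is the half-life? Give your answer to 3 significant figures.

106 minutes

A/A₀ = 29.4/174 ≈ 0.16897.
n = log₂(5.9184) ≈ 2.5652 half-lives elapsed in 272 minutes.
t½ = 272/2.5652 ≈ 106.03 minutes.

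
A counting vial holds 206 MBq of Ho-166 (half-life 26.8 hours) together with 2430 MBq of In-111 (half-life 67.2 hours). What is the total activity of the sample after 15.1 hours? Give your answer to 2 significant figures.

Ho-166: 206 × (1/2)^(15.1/26.8) = 206 × (1/2)^0.56343 ≈ 139.4 MBq.
In-111: 2430 × (1/2)^(15.1/67.2) = 2430 × (1/2)^0.2247 ≈ 2079.5 MBq.
Total = 139.4 + 2079.5 ≈ 2218.9 MBq.

2200 MBq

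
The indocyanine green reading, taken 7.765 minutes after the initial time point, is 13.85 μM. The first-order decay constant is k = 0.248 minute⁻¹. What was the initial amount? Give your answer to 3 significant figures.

95.0 μM

t½ = ln 2 / k = 0.69315 / 0.248 ≈ 2.7949 minutes.
Number of half-lives elapsed: n = 7.765/2.7949 ≈ 2.7782.
A₀ = A × 2^n = 13.85 × 2^2.7782 = 13.85 × 6.8601 ≈ 95.012 μM.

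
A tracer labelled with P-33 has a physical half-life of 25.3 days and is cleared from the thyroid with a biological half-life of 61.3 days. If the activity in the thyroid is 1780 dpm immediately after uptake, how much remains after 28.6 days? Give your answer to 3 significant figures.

1/t_eff = 1/t_phys + 1/t_biol = 1/25.3 + 1/61.3 = 0.055839 per day.
t_eff = 25.3 × 61.3 / (25.3 + 61.3) ≈ 17.909 days.
Remaining = 1780 × (1/2)^(28.6/17.909) = 1780 × (1/2)^1.597 ≈ 588.41 dpm.

588 dpm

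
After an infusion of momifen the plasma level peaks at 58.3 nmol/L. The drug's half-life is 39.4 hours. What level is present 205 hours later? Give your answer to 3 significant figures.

Number of half-lives: n = 205/39.4 ≈ 5.203.
Remaining = 58.3 × (1/2)^5.203 = 58.3 × 0.027147 ≈ 1.5827 nmol/L.

1.58 nmol/L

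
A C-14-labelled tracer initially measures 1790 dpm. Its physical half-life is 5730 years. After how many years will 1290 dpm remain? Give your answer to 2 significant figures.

2700 years

Fraction remaining = 1290/1790 ≈ 0.72067.
n = log₂(1790/1290) = ln(1.3876)/ln 2 ≈ 0.47259 half-lives.
t = n × t½ = 0.47259 × 5730 ≈ 2707.9 years.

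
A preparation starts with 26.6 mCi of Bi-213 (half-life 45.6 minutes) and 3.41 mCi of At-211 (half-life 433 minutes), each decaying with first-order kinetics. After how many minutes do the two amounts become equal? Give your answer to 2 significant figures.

150 minutes

Set 26.6·(1/2)^(t/45.6) = 3.41·(1/2)^(t/433).
Taking log₂: log₂(26.6/3.41) = t·(1/45.6 − 1/433).
log₂(7.8006) = 2.9636; 1/45.6 − 1/433 = 0.01962.
t = 2.9636 / 0.01962 ≈ 151.05 minutes.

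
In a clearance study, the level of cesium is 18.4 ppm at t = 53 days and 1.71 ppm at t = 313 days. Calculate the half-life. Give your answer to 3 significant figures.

75.9 days

Over Δt = 313 − 53 = 260 days, the level fell by a factor of 18.4/1.71 ≈ 10.76.
n = log₂(10.76) ≈ 3.4276 half-lives, so t½ = 260/3.4276 ≈ 75.854 days.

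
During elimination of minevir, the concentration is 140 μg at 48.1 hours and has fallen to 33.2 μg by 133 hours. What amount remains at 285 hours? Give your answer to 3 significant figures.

2.52 μg

Over Δt = 133 − 48.1 = 84.9 hours, the level fell by a factor of 140/33.2 ≈ 4.2169.
n = log₂(4.2169) ≈ 2.0762 half-lives, so t½ = 84.9/2.0762 ≈ 40.893 hours.
From t = 133 to t = 285: 33.2 × (1/2)^((285−133)/40.893) ≈ 2.5246 μg.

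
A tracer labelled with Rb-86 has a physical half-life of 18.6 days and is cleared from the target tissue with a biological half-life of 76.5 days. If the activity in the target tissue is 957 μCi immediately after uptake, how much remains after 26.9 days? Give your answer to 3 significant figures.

1/t_eff = 1/t_phys + 1/t_biol = 1/18.6 + 1/76.5 = 0.066835 per day.
t_eff = 18.6 × 76.5 / (18.6 + 76.5) ≈ 14.962 days.
Remaining = 957 × (1/2)^(26.9/14.962) = 957 × (1/2)^1.7979 ≈ 275.23 μCi.

275 μCi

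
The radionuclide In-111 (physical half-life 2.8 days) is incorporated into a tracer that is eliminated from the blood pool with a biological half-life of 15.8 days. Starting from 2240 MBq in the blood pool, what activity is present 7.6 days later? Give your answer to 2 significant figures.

1/t_eff = 1/t_phys + 1/t_biol = 1/2.8 + 1/15.8 = 0.42043 per day.
t_eff = 2.8 × 15.8 / (2.8 + 15.8) ≈ 2.3785 days.
Remaining = 2240 × (1/2)^(7.6/2.3785) = 2240 × (1/2)^3.1953 ≈ 244.55 MBq.

240 MBq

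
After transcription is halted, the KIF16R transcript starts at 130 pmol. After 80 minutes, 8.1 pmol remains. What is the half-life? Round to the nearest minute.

20 minutes

A/A₀ = 8.1/130 ≈ 0.062308.
n = log₂(16.049) ≈ 4.0044 half-lives elapsed in 80 minutes.
t½ = 80/4.0044 ≈ 19.978 minutes.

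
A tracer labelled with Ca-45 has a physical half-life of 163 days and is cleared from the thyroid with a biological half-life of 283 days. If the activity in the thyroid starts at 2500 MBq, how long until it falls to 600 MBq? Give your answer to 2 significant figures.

210 days

1/t_eff = 1/t_phys + 1/t_biol = 1/163 + 1/283 = 0.0096685 per day.
t_eff = 163 × 283 / (163 + 283) ≈ 103.43 days.
n = log₂(2500/600) ≈ 2.0589; t = 2.0589 × 103.43 ≈ 212.95 days.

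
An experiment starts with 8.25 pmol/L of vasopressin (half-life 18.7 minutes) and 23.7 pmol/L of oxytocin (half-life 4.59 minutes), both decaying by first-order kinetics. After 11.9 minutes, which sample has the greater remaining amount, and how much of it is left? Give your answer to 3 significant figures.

vasopressin: 8.25 × (1/2)^0.63636 ≈ 5.3075 pmol/L.
oxytocin: 23.7 × (1/2)^2.5926 ≈ 3.9292 pmol/L.
Vasopressin has more remaining, at ≈ 5.3075 pmol/L.

vasopressin, 5.31 pmol/L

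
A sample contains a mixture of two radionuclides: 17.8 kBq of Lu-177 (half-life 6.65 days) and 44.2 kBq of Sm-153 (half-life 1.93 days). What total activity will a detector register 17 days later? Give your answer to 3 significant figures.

3.12 kBq

Lu-177: 17.8 × (1/2)^(17/6.65) = 17.8 × (1/2)^2.5564 ≈ 3.026 kBq.
Sm-153: 44.2 × (1/2)^(17/1.93) = 44.2 × (1/2)^8.8083 ≈ 0.098597 kBq.
Total = 3.026 + 0.098597 ≈ 3.1246 kBq.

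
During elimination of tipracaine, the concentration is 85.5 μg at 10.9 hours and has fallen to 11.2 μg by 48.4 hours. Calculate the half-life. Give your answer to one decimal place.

12.8 hours

Over Δt = 48.4 − 10.9 = 37.5 hours, the level fell by a factor of 85.5/11.2 ≈ 7.6339.
n = log₂(7.6339) ≈ 2.9324 half-lives, so t½ = 37.5/2.9324 ≈ 12.788 hours.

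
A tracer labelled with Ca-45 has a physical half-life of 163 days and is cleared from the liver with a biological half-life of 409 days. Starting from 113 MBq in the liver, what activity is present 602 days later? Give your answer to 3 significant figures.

1/t_eff = 1/t_phys + 1/t_biol = 1/163 + 1/409 = 0.00858 per day.
t_eff = 163 × 409 / (163 + 409) ≈ 116.55 days.
Remaining = 113 × (1/2)^(602/116.55) = 113 × (1/2)^5.1651 ≈ 3.1493 MBq.

3.15 MBq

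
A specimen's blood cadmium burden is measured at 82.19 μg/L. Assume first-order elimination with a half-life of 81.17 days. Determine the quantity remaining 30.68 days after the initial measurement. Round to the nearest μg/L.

63 μg/L

Number of half-lives: n = 30.68/81.17 ≈ 0.37797.
Remaining = 82.19 × (1/2)^0.37797 = 82.19 × 0.76952 ≈ 63.247 μg/L.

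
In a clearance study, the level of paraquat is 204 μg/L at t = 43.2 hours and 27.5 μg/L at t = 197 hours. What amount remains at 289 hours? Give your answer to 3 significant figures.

8.29 μg/L

Over Δt = 197 − 43.2 = 153.8 hours, the level fell by a factor of 204/27.5 ≈ 7.4182.
n = log₂(7.4182) ≈ 2.8911 half-lives, so t½ = 153.8/2.8911 ≈ 53.198 hours.
From t = 197 to t = 289: 27.5 × (1/2)^((289−197)/53.198) ≈ 8.2935 μg/L.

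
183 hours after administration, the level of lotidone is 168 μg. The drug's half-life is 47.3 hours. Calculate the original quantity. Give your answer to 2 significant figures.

Number of half-lives elapsed: n = 183/47.3 ≈ 3.8689.
A₀ = A × 2^n = 168 × 2^3.8689 = 168 × 14.61 ≈ 2454.5 μg.

2500 μg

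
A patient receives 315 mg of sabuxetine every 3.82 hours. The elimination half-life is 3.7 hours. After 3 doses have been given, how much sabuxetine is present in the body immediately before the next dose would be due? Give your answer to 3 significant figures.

The 3 doses were given 11.46, 7.64, 3.82 hours ago.
Total = 315·(1/2)^(11.46/3.7) + 315·(1/2)^(7.64/3.7) + 315·(1/2)^(3.82/3.7)
      = 36.807 + 75.288 + 154 ≈ 266.09 mg.

266 mg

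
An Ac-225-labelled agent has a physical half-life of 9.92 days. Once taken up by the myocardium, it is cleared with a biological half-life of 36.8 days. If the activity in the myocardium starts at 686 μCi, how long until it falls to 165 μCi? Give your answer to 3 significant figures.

16.1 days

1/t_eff = 1/t_phys + 1/t_biol = 1/9.92 + 1/36.8 = 0.12798 per day.
t_eff = 9.92 × 36.8 / (9.92 + 36.8) ≈ 7.8137 days.
n = log₂(686/165) ≈ 2.0557; t = 2.0557 × 7.8137 ≈ 16.063 days.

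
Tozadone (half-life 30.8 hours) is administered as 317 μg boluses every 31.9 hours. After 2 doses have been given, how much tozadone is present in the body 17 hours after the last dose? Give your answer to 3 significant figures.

322 μg

The 2 doses were given 48.9, 17 hours ago.
Total = 317·(1/2)^(48.9/30.8) + 317·(1/2)^(17/30.8)
      = 105.47 + 216.23 ≈ 321.69 μg.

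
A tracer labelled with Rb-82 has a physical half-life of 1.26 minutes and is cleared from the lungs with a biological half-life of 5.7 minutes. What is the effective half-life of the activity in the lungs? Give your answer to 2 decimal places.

1/t_eff = 1/t_phys + 1/t_biol = 1/1.26 + 1/5.7 = 0.96909 per minute.
t_eff = 1.26 × 5.7 / (1.26 + 5.7) ≈ 1.0319 minutes.

1.03 minutes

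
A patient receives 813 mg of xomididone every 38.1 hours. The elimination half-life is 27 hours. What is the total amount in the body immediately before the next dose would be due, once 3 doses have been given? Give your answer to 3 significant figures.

The 3 doses were given 114.3, 76.2, 38.1 hours ago.
Total = 813·(1/2)^(114.3/27) + 813·(1/2)^(76.2/27) + 813·(1/2)^(38.1/27)
      = 43.225 + 114.95 + 305.71 ≈ 463.88 mg.

464 mg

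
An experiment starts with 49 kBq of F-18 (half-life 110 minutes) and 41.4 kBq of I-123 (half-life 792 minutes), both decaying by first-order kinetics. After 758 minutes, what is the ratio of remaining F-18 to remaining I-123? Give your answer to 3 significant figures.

0.0194

F-18: 49 × (1/2)^(758/110) = 49 × (1/2)^6.8909 ≈ 0.41288 kBq.
I-123: 41.4 × (1/2)^(758/792) = 41.4 × (1/2)^0.95707 ≈ 21.325 kBq.
Ratio ≈ 0.41288 / 21.325 ≈ 0.019361.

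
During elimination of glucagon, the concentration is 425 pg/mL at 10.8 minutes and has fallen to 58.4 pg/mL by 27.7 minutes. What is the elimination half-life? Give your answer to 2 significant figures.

5.9 minutes

Over Δt = 27.7 − 10.8 = 16.9 minutes, the level fell by a factor of 425/58.4 ≈ 7.2774.
n = log₂(7.2774) ≈ 2.8634 half-lives, so t½ = 16.9/2.8634 ≈ 5.902 minutes.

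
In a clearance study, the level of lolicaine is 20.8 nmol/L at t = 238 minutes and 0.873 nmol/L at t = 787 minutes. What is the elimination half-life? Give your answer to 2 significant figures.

Over Δt = 787 − 238 = 549 minutes, the level fell by a factor of 20.8/0.873 ≈ 23.826.
n = log₂(23.826) ≈ 4.5745 half-lives, so t½ = 549/4.5745 ≈ 120.01 minutes.

120 minutes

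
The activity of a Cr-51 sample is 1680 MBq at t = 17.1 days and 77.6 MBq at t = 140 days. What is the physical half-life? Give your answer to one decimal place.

Over Δt = 140 − 17.1 = 122.9 days, the level fell by a factor of 1680/77.6 ≈ 21.649.
n = log₂(21.649) ≈ 4.4363 half-lives, so t½ = 122.9/4.4363 ≈ 27.704 days.

27.7 days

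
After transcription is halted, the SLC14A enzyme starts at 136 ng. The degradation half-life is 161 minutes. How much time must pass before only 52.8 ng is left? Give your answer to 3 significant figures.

220 minutes

Fraction remaining = 52.8/136 ≈ 0.38824.
n = log₂(136/52.8) = ln(2.5758)/ln 2 ≈ 1.365 half-lives.
t = n × t½ = 1.365 × 161 ≈ 219.76 minutes.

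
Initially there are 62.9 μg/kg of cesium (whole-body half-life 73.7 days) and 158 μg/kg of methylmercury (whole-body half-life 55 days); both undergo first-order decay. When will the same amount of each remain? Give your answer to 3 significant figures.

288 days

Set 62.9·(1/2)^(t/73.7) = 158·(1/2)^(t/55).
Taking log₂: log₂(62.9/158) = t·(1/73.7 − 1/55).
log₂(0.3981) = -1.3288; 1/73.7 − 1/55 = -0.0046133.
t = -1.3288 / -0.0046133 ≈ 288.04 days.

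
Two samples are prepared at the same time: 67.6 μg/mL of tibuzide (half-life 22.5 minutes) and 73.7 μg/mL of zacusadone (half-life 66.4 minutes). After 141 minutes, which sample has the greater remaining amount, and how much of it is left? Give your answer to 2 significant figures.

zacusadone, 17 μg/mL

tibuzide: 67.6 × (1/2)^6.2667 ≈ 0.878 μg/mL.
zacusadone: 73.7 × (1/2)^2.1235 ≈ 16.913 μg/mL.
Zacusadone has more remaining, at ≈ 16.913 μg/mL.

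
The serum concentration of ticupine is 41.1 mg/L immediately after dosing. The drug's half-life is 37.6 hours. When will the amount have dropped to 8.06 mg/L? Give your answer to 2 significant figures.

88 hours

Fraction remaining = 8.06/41.1 ≈ 0.19611.
n = log₂(41.1/8.06) = ln(5.0993)/ln 2 ≈ 2.3503 half-lives.
t = n × t½ = 2.3503 × 37.6 ≈ 88.371 hours.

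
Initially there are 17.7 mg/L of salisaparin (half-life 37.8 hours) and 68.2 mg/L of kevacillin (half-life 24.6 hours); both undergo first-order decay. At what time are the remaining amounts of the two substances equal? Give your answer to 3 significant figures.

Set 17.7·(1/2)^(t/37.8) = 68.2·(1/2)^(t/24.6).
Taking log₂: log₂(17.7/68.2) = t·(1/37.8 − 1/24.6).
log₂(0.25953) = -1.946; 1/37.8 − 1/24.6 = -0.014195.
t = -1.946 / -0.014195 ≈ 137.09 hours.

137 hours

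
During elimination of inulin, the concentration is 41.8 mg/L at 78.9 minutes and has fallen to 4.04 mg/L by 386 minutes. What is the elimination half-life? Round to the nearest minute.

Over Δt = 386 − 78.9 = 307.1 minutes, the level fell by a factor of 41.8/4.04 ≈ 10.347.
n = log₂(10.347) ≈ 3.3711 half-lives, so t½ = 307.1/3.3711 ≈ 91.099 minutes.

91 minutes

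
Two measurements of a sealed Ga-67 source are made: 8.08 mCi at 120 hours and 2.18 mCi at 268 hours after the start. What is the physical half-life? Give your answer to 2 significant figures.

78 hours

Over Δt = 268 − 120 = 148 hours, the level fell by a factor of 8.08/2.18 ≈ 3.7064.
n = log₂(3.7064) ≈ 1.89 half-lives, so t½ = 148/1.89 ≈ 78.306 hours.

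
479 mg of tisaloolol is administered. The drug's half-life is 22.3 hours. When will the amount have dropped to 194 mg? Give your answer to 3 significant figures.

29.1 hours

Fraction remaining = 194/479 ≈ 0.40501.
n = log₂(479/194) = ln(2.4691)/ln 2 ≈ 1.304 half-lives.
t = n × t½ = 1.304 × 22.3 ≈ 29.079 hours.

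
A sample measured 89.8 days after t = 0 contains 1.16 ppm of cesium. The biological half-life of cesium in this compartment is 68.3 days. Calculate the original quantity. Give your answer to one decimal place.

2.9 ppm

Number of half-lives elapsed: n = 89.8/68.3 ≈ 1.3148.
A₀ = A × 2^n = 1.16 × 2^1.3148 = 1.16 × 2.4877 ≈ 2.8857 ppm.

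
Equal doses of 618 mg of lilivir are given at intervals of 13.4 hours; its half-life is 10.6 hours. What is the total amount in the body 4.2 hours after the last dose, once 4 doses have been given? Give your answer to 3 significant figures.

The 4 doses were given 44.4, 31, 17.6, 4.2 hours ago.
Total = 618·(1/2)^(44.4/10.6) + 618·(1/2)^(31/10.6) + 618·(1/2)^(17.6/10.6) + 618·(1/2)^(4.2/10.6)
      = 33.89 + 81.399 + 195.51 + 469.58 ≈ 780.38 mg.

780 mg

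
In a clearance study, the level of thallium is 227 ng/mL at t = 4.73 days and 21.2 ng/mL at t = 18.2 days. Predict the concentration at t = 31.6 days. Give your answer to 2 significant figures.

Over Δt = 18.2 − 4.73 = 13.47 days, the level fell by a factor of 227/21.2 ≈ 10.708.
n = log₂(10.708) ≈ 3.4206 half-lives, so t½ = 13.47/3.4206 ≈ 3.938 days.
From t = 18.2 to t = 31.6: 21.2 × (1/2)^((31.6−18.2)/3.938) ≈ 2.0045 ng/mL.

2.0 ng/mL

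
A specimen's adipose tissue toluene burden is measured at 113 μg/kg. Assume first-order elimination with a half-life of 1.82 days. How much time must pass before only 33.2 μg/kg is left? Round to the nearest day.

3 days

Fraction remaining = 33.2/113 ≈ 0.29381.
n = log₂(113/33.2) = ln(3.4036)/ln 2 ≈ 1.7671 half-lives.
t = n × t½ = 1.7671 × 1.82 ≈ 3.2161 days.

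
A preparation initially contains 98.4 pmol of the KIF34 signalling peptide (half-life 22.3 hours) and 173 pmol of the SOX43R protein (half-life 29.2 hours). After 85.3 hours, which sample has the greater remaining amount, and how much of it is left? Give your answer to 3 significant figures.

SOX43R protein, 22.8 pmol

KIF34 signalling peptide: 98.4 × (1/2)^3.8251 ≈ 6.9426 pmol.
SOX43R protein: 173 × (1/2)^2.9212 ≈ 22.838 pmol.
SOX43R protein has more remaining, at ≈ 22.838 pmol.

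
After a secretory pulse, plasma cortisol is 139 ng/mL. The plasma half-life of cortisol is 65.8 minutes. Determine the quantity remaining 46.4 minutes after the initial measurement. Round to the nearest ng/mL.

85 ng/mL

Number of half-lives: n = 46.4/65.8 ≈ 0.70517.
Remaining = 139 × (1/2)^0.70517 = 139 × 0.61337 ≈ 85.259 ng/mL.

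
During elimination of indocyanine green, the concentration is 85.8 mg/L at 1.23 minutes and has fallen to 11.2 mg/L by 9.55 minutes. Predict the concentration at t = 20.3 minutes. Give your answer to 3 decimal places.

Over Δt = 9.55 − 1.23 = 8.32 minutes, the level fell by a factor of 85.8/11.2 ≈ 7.6607.
n = log₂(7.6607) ≈ 2.9375 half-lives, so t½ = 8.32/2.9375 ≈ 2.8324 minutes.
From t = 9.55 to t = 20.3: 11.2 × (1/2)^((20.3−9.55)/2.8324) ≈ 0.80665 mg/L.

0.807 mg/L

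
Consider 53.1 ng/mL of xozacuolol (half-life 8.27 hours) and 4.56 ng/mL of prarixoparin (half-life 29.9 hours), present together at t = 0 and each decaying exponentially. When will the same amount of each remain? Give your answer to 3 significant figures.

40.5 hours

Set 53.1·(1/2)^(t/8.27) = 4.56·(1/2)^(t/29.9).
Taking log₂: log₂(53.1/4.56) = t·(1/8.27 − 1/29.9).
log₂(11.645) = 3.5416; 1/8.27 − 1/29.9 = 0.087474.
t = 3.5416 / 0.087474 ≈ 40.487 hours.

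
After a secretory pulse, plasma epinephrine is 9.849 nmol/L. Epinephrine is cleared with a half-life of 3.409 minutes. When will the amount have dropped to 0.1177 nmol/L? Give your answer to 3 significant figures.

21.8 minutes

Fraction remaining = 0.1177/9.849 ≈ 0.01195.
n = log₂(9.849/0.1177) = ln(83.679)/ln 2 ≈ 6.3868 half-lives.
t = n × t½ = 6.3868 × 3.409 ≈ 21.773 minutes.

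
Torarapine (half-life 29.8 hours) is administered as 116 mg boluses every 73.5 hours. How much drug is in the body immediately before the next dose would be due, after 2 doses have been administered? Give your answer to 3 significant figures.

The 2 doses were given 147, 73.5 hours ago.
Total = 116·(1/2)^(147/29.8) + 116·(1/2)^(73.5/29.8)
      = 3.7976 + 20.989 ≈ 24.786 mg.

24.8 mg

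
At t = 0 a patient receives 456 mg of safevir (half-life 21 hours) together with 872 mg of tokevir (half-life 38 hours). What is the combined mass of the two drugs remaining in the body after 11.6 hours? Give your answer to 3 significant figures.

safevir: 456 × (1/2)^(11.6/21) = 456 × (1/2)^0.55238 ≈ 310.94 mg.
tokevir: 872 × (1/2)^(11.6/38) = 872 × (1/2)^0.30526 ≈ 705.7 mg.
Total = 310.94 + 705.7 ≈ 1016.6 mg.

1020 mg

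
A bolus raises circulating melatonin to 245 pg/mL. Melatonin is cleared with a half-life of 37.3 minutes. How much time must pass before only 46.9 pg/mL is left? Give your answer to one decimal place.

89.0 minutes

Fraction remaining = 46.9/245 ≈ 0.19143.
n = log₂(245/46.9) = ln(5.2239)/ln 2 ≈ 2.3851 half-lives.
t = n × t½ = 2.3851 × 37.3 ≈ 88.965 minutes.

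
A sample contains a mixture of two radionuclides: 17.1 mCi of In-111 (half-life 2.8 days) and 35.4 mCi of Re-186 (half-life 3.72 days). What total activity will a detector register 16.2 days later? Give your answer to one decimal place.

2.0 mCi

In-111: 17.1 × (1/2)^(16.2/2.8) = 17.1 × (1/2)^5.7857 ≈ 0.30997 mCi.
Re-186: 35.4 × (1/2)^(16.2/3.72) = 35.4 × (1/2)^4.3548 ≈ 1.7301 mCi.
Total = 0.30997 + 1.7301 ≈ 2.0401 mCi.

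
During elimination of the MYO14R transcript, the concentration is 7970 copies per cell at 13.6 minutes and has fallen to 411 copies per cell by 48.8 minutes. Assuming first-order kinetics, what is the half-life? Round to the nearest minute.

8 minutes

Over Δt = 48.8 − 13.6 = 35.2 minutes, the level fell by a factor of 7970/411 ≈ 19.392.
n = log₂(19.392) ≈ 4.2774 half-lives, so t½ = 35.2/4.2774 ≈ 8.2294 minutes.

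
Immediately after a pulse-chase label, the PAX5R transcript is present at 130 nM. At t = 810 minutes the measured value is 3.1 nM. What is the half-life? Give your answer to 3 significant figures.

150 minutes

A/A₀ = 3.1/130 ≈ 0.023846.
n = log₂(41.935) ≈ 5.3901 half-lives elapsed in 810 minutes.
t½ = 810/5.3901 ≈ 150.28 minutes.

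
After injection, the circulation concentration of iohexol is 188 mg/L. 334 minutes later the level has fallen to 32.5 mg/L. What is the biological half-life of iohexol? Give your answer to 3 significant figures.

A/A₀ = 32.5/188 ≈ 0.17287.
n = log₂(5.7846) ≈ 2.5322 half-lives elapsed in 334 minutes.
t½ = 334/2.5322 ≈ 131.9 minutes.

132 minutes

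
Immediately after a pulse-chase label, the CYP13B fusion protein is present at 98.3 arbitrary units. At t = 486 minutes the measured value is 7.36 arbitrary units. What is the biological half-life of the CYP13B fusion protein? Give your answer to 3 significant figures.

A/A₀ = 7.36/98.3 ≈ 0.074873.
n = log₂(13.356) ≈ 3.7394 half-lives elapsed in 486 minutes.
t½ = 486/3.7394 ≈ 129.97 minutes.

130 minutes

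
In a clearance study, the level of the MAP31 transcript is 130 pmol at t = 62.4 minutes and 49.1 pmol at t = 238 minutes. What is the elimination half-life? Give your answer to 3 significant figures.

125 minutes

Over Δt = 238 − 62.4 = 175.6 minutes, the level fell by a factor of 130/49.1 ≈ 2.6477.
n = log₂(2.6477) ≈ 1.4047 half-lives, so t½ = 175.6/1.4047 ≈ 125.01 minutes.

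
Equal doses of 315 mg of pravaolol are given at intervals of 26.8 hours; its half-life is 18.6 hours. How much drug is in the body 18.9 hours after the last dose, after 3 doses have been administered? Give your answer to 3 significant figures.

234 mg

The 3 doses were given 72.5, 45.7, 18.9 hours ago.
Total = 315·(1/2)^(72.5/18.6) + 315·(1/2)^(45.7/18.6) + 315·(1/2)^(18.9/18.6)
      = 21.132 + 57.37 + 155.75 ≈ 234.25 mg.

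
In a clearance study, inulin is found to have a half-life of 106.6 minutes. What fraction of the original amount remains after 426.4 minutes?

0.0625

n = 426.4/106.6 ≈ 4 half-lives.
Fraction remaining = (1/2)^4 ≈ 0.0625.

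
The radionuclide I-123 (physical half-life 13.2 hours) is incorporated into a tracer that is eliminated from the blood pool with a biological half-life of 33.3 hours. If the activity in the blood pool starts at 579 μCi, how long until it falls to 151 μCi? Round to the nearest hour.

1/t_eff = 1/t_phys + 1/t_biol = 1/13.2 + 1/33.3 = 0.10579 per hour.
t_eff = 13.2 × 33.3 / (13.2 + 33.3) ≈ 9.4529 hours.
n = log₂(579/151) ≈ 1.939; t = 1.939 × 9.4529 ≈ 18.329 hours.

18 hours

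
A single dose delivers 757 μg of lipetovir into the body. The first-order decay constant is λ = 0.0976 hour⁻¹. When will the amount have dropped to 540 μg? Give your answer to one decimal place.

3.5 hours

t½ = ln 2 / λ = 0.69315 / 0.0976 ≈ 7.1019 hours.
Fraction remaining = 540/757 ≈ 0.71334.
n = log₂(757/540) = ln(1.4019)/ln 2 ≈ 0.48733 half-lives.
t = n × t½ = 0.48733 × 7.1019 ≈ 3.461 hours.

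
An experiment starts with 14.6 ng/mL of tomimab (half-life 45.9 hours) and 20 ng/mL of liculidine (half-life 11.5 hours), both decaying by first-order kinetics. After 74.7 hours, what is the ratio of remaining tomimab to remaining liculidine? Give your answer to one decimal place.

tomimab: 14.6 × (1/2)^(74.7/45.9) = 14.6 × (1/2)^1.6275 ≈ 4.7254 ng/mL.
liculidine: 20 × (1/2)^(74.7/11.5) = 20 × (1/2)^6.4957 ≈ 0.22164 ng/mL.
Ratio ≈ 4.7254 / 0.22164 ≈ 21.321.

21.3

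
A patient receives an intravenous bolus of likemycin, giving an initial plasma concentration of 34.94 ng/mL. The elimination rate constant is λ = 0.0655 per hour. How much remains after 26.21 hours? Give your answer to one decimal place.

6.3 ng/mL

t½ = ln 2 / λ = 0.69315 / 0.0655 ≈ 10.582 hours.
Number of half-lives: n = 26.21/10.582 ≈ 2.4768.
Remaining = 34.94 × (1/2)^2.4768 = 34.94 × 0.17965 ≈ 6.2769 ng/mL.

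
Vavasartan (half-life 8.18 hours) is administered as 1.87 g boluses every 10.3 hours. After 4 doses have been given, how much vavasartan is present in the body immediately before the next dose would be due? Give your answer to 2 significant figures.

1.3 g

The 4 doses were given 41.2, 30.9, 20.6, 10.3 hours ago.
Total = 1.87·(1/2)^(41.2/8.18) + 1.87·(1/2)^(30.9/8.18) + 1.87·(1/2)^(20.6/8.18) + 1.87·(1/2)^(10.3/8.18)
      = 0.056971 + 0.13636 + 0.3264 + 0.78126 ≈ 1.301 g.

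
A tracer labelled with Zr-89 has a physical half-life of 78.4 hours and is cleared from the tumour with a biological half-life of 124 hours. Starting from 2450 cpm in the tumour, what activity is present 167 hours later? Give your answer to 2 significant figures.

220 cpm

1/t_eff = 1/t_phys + 1/t_biol = 1/78.4 + 1/124 = 0.02082 per hour.
t_eff = 78.4 × 124 / (78.4 + 124) ≈ 48.032 hours.
Remaining = 2450 × (1/2)^(167/48.032) = 2450 × (1/2)^3.4769 ≈ 220.05 cpm.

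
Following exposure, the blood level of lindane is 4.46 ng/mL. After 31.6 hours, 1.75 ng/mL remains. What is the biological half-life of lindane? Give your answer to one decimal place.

23.4 hours

A/A₀ = 1.75/4.46 ≈ 0.39238.
n = log₂(2.5486) ≈ 1.3497 half-lives elapsed in 31.6 hours.
t½ = 31.6/1.3497 ≈ 23.413 hours.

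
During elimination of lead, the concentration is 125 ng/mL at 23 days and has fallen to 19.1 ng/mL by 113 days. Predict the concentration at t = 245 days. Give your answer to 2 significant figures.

1.2 ng/mL

Over Δt = 113 − 23 = 90 days, the level fell by a factor of 125/19.1 ≈ 6.5445.
n = log₂(6.5445) ≈ 2.7103 half-lives, so t½ = 90/2.7103 ≈ 33.207 days.
From t = 113 to t = 245: 19.1 × (1/2)^((245−113)/33.207) ≈ 1.2145 ng/mL.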